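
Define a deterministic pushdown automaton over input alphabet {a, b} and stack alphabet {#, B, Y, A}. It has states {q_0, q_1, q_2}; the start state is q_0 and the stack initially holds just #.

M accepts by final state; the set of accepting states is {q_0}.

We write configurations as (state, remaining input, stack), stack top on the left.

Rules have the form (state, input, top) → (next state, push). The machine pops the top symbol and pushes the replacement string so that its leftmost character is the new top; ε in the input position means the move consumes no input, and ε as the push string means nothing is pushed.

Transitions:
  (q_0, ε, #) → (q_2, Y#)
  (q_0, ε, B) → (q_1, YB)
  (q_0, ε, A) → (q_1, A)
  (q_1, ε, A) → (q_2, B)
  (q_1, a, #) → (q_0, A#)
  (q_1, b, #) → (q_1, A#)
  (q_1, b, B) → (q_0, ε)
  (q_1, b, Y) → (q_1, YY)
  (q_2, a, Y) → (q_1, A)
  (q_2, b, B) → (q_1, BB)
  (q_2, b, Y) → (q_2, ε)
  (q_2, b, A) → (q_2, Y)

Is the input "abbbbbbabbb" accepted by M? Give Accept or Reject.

(q_0, abbbbbbabbb, #)
  ε-move, top #: go to q_2, push Y# → (q_2, abbbbbbabbb, Y#)
  read a, top Y: go to q_1, push A → (q_1, bbbbbbabbb, A#)
  ε-move, top A: go to q_2, push B → (q_2, bbbbbbabbb, B#)
  read b, top B: go to q_1, push BB → (q_1, bbbbbabbb, BB#)
  read b, top B: go to q_0, push ε → (q_0, bbbbabbb, B#)
  ε-move, top B: go to q_1, push YB → (q_1, bbbbabbb, YB#)
  read b, top Y: go to q_1, push YY → (q_1, bbbabbb, YYB#)
  read b, top Y: go to q_1, push YY → (q_1, bbabbb, YYYB#)
  read b, top Y: go to q_1, push YY → (q_1, babbb, YYYYB#)
  read b, top Y: go to q_1, push YY → (q_1, abbb, YYYYYB#)
No transition applies at (q_1, abbb, YYYYYB#); input not fully consumed.

Reject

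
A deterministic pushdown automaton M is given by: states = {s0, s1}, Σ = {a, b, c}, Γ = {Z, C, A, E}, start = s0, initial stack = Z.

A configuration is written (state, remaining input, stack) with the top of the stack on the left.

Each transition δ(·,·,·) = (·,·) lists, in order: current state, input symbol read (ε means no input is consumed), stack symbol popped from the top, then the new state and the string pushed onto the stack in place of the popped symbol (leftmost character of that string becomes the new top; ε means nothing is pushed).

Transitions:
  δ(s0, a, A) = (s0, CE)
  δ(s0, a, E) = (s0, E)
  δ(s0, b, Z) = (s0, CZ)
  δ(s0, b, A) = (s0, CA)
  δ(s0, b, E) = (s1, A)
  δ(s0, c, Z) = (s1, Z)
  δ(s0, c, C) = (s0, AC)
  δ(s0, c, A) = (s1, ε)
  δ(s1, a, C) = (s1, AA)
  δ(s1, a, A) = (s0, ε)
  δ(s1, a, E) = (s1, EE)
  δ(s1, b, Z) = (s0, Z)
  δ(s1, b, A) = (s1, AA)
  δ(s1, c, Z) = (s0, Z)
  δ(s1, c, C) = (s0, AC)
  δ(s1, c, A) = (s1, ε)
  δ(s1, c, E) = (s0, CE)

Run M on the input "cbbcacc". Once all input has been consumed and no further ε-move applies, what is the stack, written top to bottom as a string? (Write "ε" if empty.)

CECZ

(s0, cbbcacc, Z)
  read c, top Z: go to s1, push Z → (s1, bbcacc, Z)
  read b, top Z: go to s0, push Z → (s0, bcacc, Z)
  read b, top Z: go to s0, push CZ → (s0, cacc, CZ)
  read c, top C: go to s0, push AC → (s0, acc, ACZ)
  read a, top A: go to s0, push CE → (s0, cc, CECZ)
  read c, top C: go to s0, push AC → (s0, c, ACECZ)
  read c, top A: go to s1, push ε → (s1, ε, CECZ)
All input consumed in state s1 with stack CECZ.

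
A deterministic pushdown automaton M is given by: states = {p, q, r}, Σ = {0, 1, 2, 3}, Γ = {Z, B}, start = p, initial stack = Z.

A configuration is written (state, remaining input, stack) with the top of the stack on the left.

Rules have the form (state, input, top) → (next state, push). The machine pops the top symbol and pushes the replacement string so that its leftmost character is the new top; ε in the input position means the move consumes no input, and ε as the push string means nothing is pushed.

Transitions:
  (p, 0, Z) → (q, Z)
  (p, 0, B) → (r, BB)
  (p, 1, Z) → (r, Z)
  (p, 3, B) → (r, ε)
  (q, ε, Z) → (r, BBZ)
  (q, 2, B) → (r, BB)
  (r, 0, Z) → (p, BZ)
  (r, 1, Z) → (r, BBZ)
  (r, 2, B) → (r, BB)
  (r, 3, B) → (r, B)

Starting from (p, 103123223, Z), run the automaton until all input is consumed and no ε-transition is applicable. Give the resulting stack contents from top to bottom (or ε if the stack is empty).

(p, 103123223, Z)
  read 1, top Z: go to r, push Z → (r, 03123223, Z)
  read 0, top Z: go to p, push BZ → (p, 3123223, BZ)
  read 3, top B: go to r, push ε → (r, 123223, Z)
  read 1, top Z: go to r, push BBZ → (r, 23223, BBZ)
  read 2, top B: go to r, push BB → (r, 3223, BBBZ)
  read 3, top B: go to r, push B → (r, 223, BBBZ)
  read 2, top B: go to r, push BB → (r, 23, BBBBZ)
  read 2, top B: go to r, push BB → (r, 3, BBBBBZ)
  read 3, top B: go to r, push B → (r, ε, BBBBBZ)
All input consumed in state r with stack BBBBBZ.

BBBBBZ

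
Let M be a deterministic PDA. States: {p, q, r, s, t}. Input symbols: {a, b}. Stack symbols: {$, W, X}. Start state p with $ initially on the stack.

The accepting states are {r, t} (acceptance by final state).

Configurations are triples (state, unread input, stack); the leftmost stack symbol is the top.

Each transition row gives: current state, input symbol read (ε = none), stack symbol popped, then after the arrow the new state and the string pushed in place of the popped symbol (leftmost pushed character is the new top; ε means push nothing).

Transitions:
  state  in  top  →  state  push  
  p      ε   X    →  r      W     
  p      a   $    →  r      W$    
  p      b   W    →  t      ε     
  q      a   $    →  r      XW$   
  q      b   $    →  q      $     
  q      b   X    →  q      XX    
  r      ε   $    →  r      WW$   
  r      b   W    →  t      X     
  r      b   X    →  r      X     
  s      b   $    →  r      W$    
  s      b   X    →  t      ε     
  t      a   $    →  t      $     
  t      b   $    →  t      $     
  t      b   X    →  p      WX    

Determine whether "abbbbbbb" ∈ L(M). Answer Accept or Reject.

(p, abbbbbbb, $) ⊢ (r, bbbbbbb, W$) ⊢ (t, bbbbbb, X$) ⊢ (p, bbbbb, WX$) ⊢ (t, bbbb, X$) ⊢ (p, bbb, WX$) ⊢ (t, bb, X$) ⊢ (p, b, WX$) ⊢ (t, ε, X$)
All input consumed; state t ∈ F.

Accept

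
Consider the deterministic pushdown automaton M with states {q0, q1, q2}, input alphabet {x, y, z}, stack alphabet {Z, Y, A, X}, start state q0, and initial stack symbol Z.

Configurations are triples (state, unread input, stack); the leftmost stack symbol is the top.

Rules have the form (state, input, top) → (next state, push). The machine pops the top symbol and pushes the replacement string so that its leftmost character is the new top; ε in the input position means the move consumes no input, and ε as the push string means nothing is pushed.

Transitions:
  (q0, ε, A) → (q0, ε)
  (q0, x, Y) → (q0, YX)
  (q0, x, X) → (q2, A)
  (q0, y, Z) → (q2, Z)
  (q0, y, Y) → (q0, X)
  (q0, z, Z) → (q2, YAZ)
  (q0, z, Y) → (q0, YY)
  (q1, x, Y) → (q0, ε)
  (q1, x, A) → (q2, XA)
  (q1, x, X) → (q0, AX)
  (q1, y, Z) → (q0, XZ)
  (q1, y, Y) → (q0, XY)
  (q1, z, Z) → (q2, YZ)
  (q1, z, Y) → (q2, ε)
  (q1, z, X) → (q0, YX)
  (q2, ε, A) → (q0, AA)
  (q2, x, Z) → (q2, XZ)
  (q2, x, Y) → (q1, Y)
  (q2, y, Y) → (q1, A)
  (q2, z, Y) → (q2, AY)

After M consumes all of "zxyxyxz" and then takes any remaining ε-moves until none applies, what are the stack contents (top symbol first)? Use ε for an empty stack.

YAZ

(q0, zxyxyxz, Z)
  read z, top Z: go to q2, push YAZ → (q2, xyxyxz, YAZ)
  read x, top Y: go to q1, push Y → (q1, yxyxz, YAZ)
  read y, top Y: go to q0, push XY → (q0, xyxz, XYAZ)
  read x, top X: go to q2, push A → (q2, yxz, AYAZ)
  ε-move, top A: go to q0, push AA → (q0, yxz, AAYAZ)
  ε-move, top A: go to q0, push ε → (q0, yxz, AYAZ)
  ε-move, top A: go to q0, push ε → (q0, yxz, YAZ)
  read y, top Y: go to q0, push X → (q0, xz, XAZ)
  read x, top X: go to q2, push A → (q2, z, AAZ)
  ε-move, top A: go to q0, push AA → (q0, z, AAAZ)
  ε-move, top A: go to q0, push ε → (q0, z, AAZ)
  ε-move, top A: go to q0, push ε → (q0, z, AZ)
  ε-move, top A: go to q0, push ε → (q0, z, Z)
  read z, top Z: go to q2, push YAZ → (q2, ε, YAZ)
All input consumed in state q2 with stack YAZ.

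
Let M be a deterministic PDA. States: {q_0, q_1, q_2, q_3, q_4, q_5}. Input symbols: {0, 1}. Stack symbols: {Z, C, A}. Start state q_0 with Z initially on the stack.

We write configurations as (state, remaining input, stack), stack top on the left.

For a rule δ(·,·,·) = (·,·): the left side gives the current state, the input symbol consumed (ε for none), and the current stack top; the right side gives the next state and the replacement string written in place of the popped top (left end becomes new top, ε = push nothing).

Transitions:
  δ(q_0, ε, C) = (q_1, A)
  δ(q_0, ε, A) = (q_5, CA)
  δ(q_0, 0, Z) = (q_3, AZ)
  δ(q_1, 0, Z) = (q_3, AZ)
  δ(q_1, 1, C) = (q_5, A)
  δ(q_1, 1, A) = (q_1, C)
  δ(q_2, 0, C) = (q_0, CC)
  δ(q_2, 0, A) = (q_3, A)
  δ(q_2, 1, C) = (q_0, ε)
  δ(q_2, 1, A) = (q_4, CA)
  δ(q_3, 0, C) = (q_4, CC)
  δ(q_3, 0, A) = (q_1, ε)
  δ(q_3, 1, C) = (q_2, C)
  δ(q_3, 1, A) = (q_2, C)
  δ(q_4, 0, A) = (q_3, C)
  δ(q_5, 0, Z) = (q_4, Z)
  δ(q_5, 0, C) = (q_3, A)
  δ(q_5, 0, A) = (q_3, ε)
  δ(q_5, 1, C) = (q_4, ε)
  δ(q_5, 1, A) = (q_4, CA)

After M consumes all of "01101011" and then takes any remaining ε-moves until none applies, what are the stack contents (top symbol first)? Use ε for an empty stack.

ACZ

(q_0, 01101011, Z)
  read 0, top Z: go to q_3, push AZ → (q_3, 1101011, AZ)
  read 1, top A: go to q_2, push C → (q_2, 101011, CZ)
  read 1, top C: go to q_0, push ε → (q_0, 01011, Z)
  read 0, top Z: go to q_3, push AZ → (q_3, 1011, AZ)
  read 1, top A: go to q_2, push C → (q_2, 011, CZ)
  read 0, top C: go to q_0, push CC → (q_0, 11, CCZ)
  ε-move, top C: go to q_1, push A → (q_1, 11, ACZ)
  read 1, top A: go to q_1, push C → (q_1, 1, CCZ)
  read 1, top C: go to q_5, push A → (q_5, ε, ACZ)
All input consumed in state q_5 with stack ACZ.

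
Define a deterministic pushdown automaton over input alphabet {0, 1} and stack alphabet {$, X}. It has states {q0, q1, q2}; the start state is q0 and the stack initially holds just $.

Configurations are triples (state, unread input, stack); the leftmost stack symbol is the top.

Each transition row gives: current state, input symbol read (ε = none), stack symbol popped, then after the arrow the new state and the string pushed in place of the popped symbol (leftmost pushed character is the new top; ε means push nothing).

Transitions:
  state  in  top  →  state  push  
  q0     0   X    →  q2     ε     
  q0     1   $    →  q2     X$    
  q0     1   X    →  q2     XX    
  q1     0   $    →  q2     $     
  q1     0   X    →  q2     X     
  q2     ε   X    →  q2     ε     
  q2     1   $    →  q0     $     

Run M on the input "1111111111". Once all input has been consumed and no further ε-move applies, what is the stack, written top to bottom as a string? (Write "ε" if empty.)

$

(q0, 1111111111, $)
  read 1, top $: go to q2, push X$ → (q2, 111111111, X$)
  ε-move, top X: go to q2, push ε → (q2, 111111111, $)
  read 1, top $: go to q0, push $ → (q0, 11111111, $)
  read 1, top $: go to q2, push X$ → (q2, 1111111, X$)
  ε-move, top X: go to q2, push ε → (q2, 1111111, $)
  read 1, top $: go to q0, push $ → (q0, 111111, $)
  read 1, top $: go to q2, push X$ → (q2, 11111, X$)
  ε-move, top X: go to q2, push ε → (q2, 11111, $)
  read 1, top $: go to q0, push $ → (q0, 1111, $)
  read 1, top $: go to q2, push X$ → (q2, 111, X$)
  ε-move, top X: go to q2, push ε → (q2, 111, $)
  read 1, top $: go to q0, push $ → (q0, 11, $)
  read 1, top $: go to q2, push X$ → (q2, 1, X$)
  ε-move, top X: go to q2, push ε → (q2, 1, $)
  read 1, top $: go to q0, push $ → (q0, ε, $)
All input consumed in state q0 with stack $.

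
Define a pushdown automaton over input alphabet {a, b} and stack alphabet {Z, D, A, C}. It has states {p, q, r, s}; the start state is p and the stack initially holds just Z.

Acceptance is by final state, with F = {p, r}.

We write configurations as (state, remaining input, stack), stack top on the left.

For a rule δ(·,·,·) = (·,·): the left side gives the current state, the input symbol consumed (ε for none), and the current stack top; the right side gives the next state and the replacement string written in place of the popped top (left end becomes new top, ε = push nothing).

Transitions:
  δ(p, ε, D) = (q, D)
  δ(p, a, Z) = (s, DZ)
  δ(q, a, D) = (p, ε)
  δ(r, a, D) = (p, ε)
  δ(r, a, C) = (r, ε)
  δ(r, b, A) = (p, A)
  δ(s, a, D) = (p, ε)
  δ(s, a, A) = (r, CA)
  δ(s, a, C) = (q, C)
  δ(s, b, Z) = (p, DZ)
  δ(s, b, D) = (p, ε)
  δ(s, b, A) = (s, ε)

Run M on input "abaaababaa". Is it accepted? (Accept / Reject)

One accepting computation: (p, abaaababaa, Z) ⊢ (s, baaababaa, DZ) ⊢ (p, aaababaa, Z) ⊢ (s, aababaa, DZ) ⊢ (p, ababaa, Z) ⊢ (s, babaa, DZ) ⊢ (p, abaa, Z) ⊢ (s, baa, DZ) ⊢ (p, aa, Z) ⊢ (s, a, DZ) ⊢ (p, ε, Z)
All input consumed and state p ∈ F.

Accept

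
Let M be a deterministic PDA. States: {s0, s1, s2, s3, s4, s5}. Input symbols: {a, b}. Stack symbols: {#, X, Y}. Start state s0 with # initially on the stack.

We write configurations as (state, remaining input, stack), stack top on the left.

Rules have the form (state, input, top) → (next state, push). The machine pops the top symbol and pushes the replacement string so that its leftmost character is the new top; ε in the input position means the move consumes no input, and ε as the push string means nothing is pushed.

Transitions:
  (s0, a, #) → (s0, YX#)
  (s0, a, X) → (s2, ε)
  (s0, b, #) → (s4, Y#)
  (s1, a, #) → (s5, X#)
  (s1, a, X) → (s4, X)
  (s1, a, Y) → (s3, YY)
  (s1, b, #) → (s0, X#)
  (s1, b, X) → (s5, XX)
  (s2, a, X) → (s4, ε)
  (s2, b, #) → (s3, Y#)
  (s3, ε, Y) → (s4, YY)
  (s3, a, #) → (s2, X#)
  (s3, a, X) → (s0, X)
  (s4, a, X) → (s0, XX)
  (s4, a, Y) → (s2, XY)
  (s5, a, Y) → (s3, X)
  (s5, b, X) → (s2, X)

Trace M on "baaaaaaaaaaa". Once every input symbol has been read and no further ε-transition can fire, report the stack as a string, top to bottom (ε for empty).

(s0, baaaaaaaaaaa, #)
  read b, top #: go to s4, push Y# → (s4, aaaaaaaaaaa, Y#)
  read a, top Y: go to s2, push XY → (s2, aaaaaaaaaa, XY#)
  read a, top X: go to s4, push ε → (s4, aaaaaaaaa, Y#)
  read a, top Y: go to s2, push XY → (s2, aaaaaaaa, XY#)
  read a, top X: go to s4, push ε → (s4, aaaaaaa, Y#)
  read a, top Y: go to s2, push XY → (s2, aaaaaa, XY#)
  read a, top X: go to s4, push ε → (s4, aaaaa, Y#)
  read a, top Y: go to s2, push XY → (s2, aaaa, XY#)
  read a, top X: go to s4, push ε → (s4, aaa, Y#)
  read a, top Y: go to s2, push XY → (s2, aa, XY#)
  read a, top X: go to s4, push ε → (s4, a, Y#)
  read a, top Y: go to s2, push XY → (s2, ε, XY#)
All input consumed in state s2 with stack XY#.

XY#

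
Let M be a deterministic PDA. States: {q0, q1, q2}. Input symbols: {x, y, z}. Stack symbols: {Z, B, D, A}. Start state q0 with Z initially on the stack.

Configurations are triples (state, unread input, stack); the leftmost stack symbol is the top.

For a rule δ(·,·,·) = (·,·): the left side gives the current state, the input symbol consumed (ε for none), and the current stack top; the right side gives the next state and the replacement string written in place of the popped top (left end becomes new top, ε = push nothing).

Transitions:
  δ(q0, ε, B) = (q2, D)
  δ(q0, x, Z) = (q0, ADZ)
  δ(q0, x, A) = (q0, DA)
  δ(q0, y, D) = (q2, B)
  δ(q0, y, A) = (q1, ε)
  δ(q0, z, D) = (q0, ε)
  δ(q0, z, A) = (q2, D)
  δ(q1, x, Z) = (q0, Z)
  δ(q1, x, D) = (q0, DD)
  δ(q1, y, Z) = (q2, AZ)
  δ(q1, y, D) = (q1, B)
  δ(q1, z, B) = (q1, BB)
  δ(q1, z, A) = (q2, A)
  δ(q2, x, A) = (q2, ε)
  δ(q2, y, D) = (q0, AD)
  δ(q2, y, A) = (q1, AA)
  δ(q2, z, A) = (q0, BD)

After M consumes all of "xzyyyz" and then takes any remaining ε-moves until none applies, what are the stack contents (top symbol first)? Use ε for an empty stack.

BBDZ

(q0, xzyyyz, Z)
  read x, top Z: go to q0, push ADZ → (q0, zyyyz, ADZ)
  read z, top A: go to q2, push D → (q2, yyyz, DDZ)
  read y, top D: go to q0, push AD → (q0, yyz, ADDZ)
  read y, top A: go to q1, push ε → (q1, yz, DDZ)
  read y, top D: go to q1, push B → (q1, z, BDZ)
  read z, top B: go to q1, push BB → (q1, ε, BBDZ)
All input consumed in state q1 with stack BBDZ.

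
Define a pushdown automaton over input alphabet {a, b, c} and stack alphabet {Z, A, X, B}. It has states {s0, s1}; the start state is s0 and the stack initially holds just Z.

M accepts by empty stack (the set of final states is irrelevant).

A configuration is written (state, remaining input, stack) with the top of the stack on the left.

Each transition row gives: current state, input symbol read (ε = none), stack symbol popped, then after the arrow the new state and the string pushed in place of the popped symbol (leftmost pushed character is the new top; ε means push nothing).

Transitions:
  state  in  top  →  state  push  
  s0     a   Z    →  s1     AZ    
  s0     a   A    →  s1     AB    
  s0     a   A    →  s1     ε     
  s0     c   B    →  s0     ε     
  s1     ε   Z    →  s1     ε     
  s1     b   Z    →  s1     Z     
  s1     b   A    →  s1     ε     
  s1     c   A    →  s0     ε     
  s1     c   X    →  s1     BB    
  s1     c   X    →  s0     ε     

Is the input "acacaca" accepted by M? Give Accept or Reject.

No computation consumes all input and empties the stack.

Reject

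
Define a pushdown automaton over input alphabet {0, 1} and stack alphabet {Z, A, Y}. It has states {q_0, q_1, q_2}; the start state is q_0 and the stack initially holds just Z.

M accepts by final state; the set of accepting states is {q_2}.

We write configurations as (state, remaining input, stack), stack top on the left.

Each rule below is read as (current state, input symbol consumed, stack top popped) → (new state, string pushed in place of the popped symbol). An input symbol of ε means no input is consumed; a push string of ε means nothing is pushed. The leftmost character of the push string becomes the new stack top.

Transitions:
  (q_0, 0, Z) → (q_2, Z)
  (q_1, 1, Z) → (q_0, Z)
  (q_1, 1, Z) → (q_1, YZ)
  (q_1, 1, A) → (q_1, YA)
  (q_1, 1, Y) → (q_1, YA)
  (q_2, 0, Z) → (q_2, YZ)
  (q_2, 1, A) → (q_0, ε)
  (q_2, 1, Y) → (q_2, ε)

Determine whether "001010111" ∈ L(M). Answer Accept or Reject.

No computation consumes all input and reaches a final state.

Reject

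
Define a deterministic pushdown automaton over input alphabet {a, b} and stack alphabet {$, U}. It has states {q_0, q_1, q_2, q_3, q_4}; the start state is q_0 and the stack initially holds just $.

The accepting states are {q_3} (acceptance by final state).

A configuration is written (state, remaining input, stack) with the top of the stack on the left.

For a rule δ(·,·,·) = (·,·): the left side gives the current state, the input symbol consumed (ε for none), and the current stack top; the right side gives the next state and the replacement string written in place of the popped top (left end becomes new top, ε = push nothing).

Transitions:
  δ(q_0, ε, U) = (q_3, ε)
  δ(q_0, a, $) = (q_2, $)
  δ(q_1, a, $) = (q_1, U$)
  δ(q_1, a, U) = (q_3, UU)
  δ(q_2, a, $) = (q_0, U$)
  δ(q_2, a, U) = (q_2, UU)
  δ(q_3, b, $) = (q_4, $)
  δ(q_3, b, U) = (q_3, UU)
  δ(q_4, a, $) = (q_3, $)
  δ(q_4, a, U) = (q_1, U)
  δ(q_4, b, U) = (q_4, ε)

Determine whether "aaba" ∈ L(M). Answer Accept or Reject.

(q_0, aaba, $)
  read a, top $: go to q_2, push $ → (q_2, aba, $)
  read a, top $: go to q_0, push U$ → (q_0, ba, U$)
  ε-move, top U: go to q_3, push ε → (q_3, ba, $)
  read b, top $: go to q_4, push $ → (q_4, a, $)
  read a, top $: go to q_3, push $ → (q_3, ε, $)
All input consumed; state q_3 ∈ F.

Accept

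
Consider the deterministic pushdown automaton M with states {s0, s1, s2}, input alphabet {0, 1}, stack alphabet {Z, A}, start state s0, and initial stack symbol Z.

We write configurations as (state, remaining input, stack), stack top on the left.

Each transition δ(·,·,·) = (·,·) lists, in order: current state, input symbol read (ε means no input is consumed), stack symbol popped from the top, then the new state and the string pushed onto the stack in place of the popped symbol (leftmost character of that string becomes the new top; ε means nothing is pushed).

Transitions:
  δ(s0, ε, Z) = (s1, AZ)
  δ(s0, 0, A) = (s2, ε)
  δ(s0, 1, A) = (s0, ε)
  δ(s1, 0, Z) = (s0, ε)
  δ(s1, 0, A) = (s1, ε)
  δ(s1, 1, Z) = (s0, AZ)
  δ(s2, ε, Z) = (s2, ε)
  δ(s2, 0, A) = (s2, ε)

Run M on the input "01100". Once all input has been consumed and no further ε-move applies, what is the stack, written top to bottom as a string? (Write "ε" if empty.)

(s0, 01100, Z)
  ε-move, top Z: go to s1, push AZ → (s1, 01100, AZ)
  read 0, top A: go to s1, push ε → (s1, 1100, Z)
  read 1, top Z: go to s0, push AZ → (s0, 100, AZ)
  read 1, top A: go to s0, push ε → (s0, 00, Z)
  ε-move, top Z: go to s1, push AZ → (s1, 00, AZ)
  read 0, top A: go to s1, push ε → (s1, 0, Z)
  read 0, top Z: go to s0, push ε → (s0, ε, ε)
All input consumed in state s0 with stack ε.

ε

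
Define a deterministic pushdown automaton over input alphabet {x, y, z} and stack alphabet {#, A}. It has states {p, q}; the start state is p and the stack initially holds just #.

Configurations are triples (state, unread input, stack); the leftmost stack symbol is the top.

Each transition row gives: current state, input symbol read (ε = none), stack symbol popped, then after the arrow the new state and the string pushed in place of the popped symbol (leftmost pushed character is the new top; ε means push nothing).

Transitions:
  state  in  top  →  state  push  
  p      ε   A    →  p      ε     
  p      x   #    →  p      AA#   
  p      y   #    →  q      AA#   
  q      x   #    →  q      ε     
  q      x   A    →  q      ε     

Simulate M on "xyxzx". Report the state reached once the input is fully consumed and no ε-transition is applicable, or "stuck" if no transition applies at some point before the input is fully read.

(p, xyxzx, #)
  read x, top #: go to p, push AA# → (p, yxzx, AA#)
  ε-move, top A: go to p, push ε → (p, yxzx, A#)
  ε-move, top A: go to p, push ε → (p, yxzx, #)
  read y, top #: go to q, push AA# → (q, xzx, AA#)
  read x, top A: go to q, push ε → (q, zx, A#)
No transition for (q, z, top A); M blocks with input zx remaining.

stuck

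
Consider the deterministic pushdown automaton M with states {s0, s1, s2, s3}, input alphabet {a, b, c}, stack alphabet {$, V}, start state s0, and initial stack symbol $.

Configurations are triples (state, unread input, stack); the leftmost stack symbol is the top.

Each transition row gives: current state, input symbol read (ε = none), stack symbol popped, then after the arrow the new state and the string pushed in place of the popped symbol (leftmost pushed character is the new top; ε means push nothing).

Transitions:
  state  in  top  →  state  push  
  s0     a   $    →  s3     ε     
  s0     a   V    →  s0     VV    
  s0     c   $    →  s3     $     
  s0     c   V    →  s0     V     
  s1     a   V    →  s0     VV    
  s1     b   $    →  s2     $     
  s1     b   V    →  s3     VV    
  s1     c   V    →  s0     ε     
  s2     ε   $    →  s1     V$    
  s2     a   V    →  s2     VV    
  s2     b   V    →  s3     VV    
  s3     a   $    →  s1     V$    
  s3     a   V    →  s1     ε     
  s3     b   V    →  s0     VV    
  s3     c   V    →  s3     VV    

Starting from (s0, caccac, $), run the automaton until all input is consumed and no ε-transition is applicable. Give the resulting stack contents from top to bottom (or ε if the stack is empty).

$

(s0, caccac, $)
  read c, top $: go to s3, push $ → (s3, accac, $)
  read a, top $: go to s1, push V$ → (s1, ccac, V$)
  read c, top V: go to s0, push ε → (s0, cac, $)
  read c, top $: go to s3, push $ → (s3, ac, $)
  read a, top $: go to s1, push V$ → (s1, c, V$)
  read c, top V: go to s0, push ε → (s0, ε, $)
All input consumed in state s0 with stack $.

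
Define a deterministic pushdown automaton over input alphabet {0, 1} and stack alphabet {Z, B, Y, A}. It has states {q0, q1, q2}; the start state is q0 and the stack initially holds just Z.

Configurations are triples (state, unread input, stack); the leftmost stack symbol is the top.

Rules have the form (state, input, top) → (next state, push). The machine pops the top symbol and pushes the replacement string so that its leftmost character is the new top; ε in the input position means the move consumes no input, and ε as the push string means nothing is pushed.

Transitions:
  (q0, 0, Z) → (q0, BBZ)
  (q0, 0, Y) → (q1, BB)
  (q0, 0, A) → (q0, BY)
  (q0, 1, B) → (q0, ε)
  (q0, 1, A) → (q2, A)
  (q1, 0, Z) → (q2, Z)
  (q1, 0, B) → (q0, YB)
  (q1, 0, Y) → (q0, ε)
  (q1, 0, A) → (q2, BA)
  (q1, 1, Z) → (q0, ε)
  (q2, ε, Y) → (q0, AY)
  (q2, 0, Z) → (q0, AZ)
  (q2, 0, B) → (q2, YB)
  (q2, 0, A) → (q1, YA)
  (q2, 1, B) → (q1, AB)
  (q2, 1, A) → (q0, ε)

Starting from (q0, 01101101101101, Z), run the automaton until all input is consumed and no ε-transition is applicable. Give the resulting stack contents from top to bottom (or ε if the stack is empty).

(q0, 01101101101101, Z)
  read 0, top Z: go to q0, push BBZ → (q0, 1101101101101, BBZ)
  read 1, top B: go to q0, push ε → (q0, 101101101101, BZ)
  read 1, top B: go to q0, push ε → (q0, 01101101101, Z)
  read 0, top Z: go to q0, push BBZ → (q0, 1101101101, BBZ)
  read 1, top B: go to q0, push ε → (q0, 101101101, BZ)
  read 1, top B: go to q0, push ε → (q0, 01101101, Z)
  read 0, top Z: go to q0, push BBZ → (q0, 1101101, BBZ)
  read 1, top B: go to q0, push ε → (q0, 101101, BZ)
  read 1, top B: go to q0, push ε → (q0, 01101, Z)
  read 0, top Z: go to q0, push BBZ → (q0, 1101, BBZ)
  read 1, top B: go to q0, push ε → (q0, 101, BZ)
  read 1, top B: go to q0, push ε → (q0, 01, Z)
  read 0, top Z: go to q0, push BBZ → (q0, 1, BBZ)
  read 1, top B: go to q0, push ε → (q0, ε, BZ)
All input consumed in state q0 with stack BZ.

BZ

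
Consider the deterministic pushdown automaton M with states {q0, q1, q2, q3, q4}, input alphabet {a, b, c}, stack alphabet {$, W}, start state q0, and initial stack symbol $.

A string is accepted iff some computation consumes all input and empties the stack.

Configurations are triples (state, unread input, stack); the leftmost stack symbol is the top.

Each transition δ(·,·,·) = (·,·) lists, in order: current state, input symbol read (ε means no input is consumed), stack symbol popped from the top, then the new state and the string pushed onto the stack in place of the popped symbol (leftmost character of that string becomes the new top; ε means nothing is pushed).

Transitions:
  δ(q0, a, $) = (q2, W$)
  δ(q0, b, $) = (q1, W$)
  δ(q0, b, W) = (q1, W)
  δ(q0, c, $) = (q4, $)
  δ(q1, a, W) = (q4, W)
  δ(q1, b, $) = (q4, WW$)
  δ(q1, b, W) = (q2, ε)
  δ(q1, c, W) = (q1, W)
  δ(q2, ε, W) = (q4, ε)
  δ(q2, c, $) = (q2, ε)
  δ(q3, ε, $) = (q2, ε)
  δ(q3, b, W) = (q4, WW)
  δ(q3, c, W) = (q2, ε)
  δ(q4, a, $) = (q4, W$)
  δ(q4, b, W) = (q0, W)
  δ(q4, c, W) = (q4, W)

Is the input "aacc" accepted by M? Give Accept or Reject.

Reject

(q0, aacc, $) ⊢ (q2, acc, W$) ⊢ (q4, acc, $) ⊢ (q4, cc, W$) ⊢ (q4, c, W$) ⊢ (q4, ε, W$)
All input consumed; stack is W$, not empty, and no further ε-move applies.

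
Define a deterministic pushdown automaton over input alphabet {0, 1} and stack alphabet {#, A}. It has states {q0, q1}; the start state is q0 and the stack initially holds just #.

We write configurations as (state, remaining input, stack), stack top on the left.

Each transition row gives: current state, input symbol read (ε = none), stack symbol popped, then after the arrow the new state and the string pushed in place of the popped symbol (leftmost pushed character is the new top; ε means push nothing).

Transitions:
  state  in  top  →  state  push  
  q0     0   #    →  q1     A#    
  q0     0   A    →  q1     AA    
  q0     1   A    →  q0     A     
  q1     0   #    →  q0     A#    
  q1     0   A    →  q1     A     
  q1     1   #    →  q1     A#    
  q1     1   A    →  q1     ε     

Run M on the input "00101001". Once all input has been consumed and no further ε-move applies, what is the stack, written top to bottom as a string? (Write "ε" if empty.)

A#

(q0, 00101001, #)
  read 0, top #: go to q1, push A# → (q1, 0101001, A#)
  read 0, top A: go to q1, push A → (q1, 101001, A#)
  read 1, top A: go to q1, push ε → (q1, 01001, #)
  read 0, top #: go to q0, push A# → (q0, 1001, A#)
  read 1, top A: go to q0, push A → (q0, 001, A#)
  read 0, top A: go to q1, push AA → (q1, 01, AA#)
  read 0, top A: go to q1, push A → (q1, 1, AA#)
  read 1, top A: go to q1, push ε → (q1, ε, A#)
All input consumed in state q1 with stack A#.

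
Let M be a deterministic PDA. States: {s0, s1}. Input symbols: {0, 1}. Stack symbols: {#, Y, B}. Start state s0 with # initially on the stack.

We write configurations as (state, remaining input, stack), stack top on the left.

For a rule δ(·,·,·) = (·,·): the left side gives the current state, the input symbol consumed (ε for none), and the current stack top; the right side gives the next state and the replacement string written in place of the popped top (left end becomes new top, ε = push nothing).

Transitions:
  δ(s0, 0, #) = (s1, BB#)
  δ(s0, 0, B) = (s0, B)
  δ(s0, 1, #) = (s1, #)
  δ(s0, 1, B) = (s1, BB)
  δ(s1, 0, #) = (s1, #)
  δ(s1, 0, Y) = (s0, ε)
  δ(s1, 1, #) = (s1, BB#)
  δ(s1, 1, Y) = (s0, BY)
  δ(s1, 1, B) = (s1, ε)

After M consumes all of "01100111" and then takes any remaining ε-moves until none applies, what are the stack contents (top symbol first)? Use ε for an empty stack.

#

(s0, 01100111, #)
  read 0, top #: go to s1, push BB# → (s1, 1100111, BB#)
  read 1, top B: go to s1, push ε → (s1, 100111, B#)
  read 1, top B: go to s1, push ε → (s1, 00111, #)
  read 0, top #: go to s1, push # → (s1, 0111, #)
  read 0, top #: go to s1, push # → (s1, 111, #)
  read 1, top #: go to s1, push BB# → (s1, 11, BB#)
  read 1, top B: go to s1, push ε → (s1, 1, B#)
  read 1, top B: go to s1, push ε → (s1, ε, #)
All input consumed in state s1 with stack #.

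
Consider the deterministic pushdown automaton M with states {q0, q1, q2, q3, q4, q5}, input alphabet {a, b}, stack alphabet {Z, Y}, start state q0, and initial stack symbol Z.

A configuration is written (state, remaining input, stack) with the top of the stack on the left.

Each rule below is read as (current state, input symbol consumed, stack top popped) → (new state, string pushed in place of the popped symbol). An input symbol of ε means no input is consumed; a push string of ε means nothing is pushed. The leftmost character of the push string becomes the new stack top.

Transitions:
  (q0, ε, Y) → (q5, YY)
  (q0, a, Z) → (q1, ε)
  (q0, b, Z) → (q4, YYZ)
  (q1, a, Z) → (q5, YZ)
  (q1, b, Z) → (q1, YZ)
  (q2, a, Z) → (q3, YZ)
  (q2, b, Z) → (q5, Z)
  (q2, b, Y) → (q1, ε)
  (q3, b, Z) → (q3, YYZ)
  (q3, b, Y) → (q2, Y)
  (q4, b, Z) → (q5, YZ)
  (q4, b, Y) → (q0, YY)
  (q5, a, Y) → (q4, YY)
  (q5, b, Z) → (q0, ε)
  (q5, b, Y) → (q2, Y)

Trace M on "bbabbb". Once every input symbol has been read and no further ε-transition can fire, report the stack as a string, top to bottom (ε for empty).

YYYYYYZ

(q0, bbabbb, Z)
  read b, top Z: go to q4, push YYZ → (q4, babbb, YYZ)
  read b, top Y: go to q0, push YY → (q0, abbb, YYYZ)
  ε-move, top Y: go to q5, push YY → (q5, abbb, YYYYZ)
  read a, top Y: go to q4, push YY → (q4, bbb, YYYYYZ)
  read b, top Y: go to q0, push YY → (q0, bb, YYYYYYZ)
  ε-move, top Y: go to q5, push YY → (q5, bb, YYYYYYYZ)
  read b, top Y: go to q2, push Y → (q2, b, YYYYYYYZ)
  read b, top Y: go to q1, push ε → (q1, ε, YYYYYYZ)
All input consumed in state q1 with stack YYYYYYZ.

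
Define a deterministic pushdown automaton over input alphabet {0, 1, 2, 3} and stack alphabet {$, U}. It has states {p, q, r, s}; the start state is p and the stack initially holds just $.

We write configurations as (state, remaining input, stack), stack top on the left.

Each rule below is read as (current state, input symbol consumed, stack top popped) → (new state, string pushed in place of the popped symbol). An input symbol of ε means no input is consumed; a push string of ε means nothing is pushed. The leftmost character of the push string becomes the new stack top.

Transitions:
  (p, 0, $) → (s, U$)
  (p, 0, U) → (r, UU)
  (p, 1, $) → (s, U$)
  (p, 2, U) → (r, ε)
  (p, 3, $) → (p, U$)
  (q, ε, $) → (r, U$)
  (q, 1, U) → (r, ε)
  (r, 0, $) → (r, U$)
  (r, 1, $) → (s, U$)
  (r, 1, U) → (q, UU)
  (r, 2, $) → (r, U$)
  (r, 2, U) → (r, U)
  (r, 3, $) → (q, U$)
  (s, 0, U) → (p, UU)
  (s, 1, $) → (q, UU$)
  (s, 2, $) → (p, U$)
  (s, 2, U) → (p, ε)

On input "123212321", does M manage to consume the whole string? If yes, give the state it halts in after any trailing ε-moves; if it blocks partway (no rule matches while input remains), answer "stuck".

(p, 123212321, $)
  read 1, top $: go to s, push U$ → (s, 23212321, U$)
  read 2, top U: go to p, push ε → (p, 3212321, $)
  read 3, top $: go to p, push U$ → (p, 212321, U$)
  read 2, top U: go to r, push ε → (r, 12321, $)
  read 1, top $: go to s, push U$ → (s, 2321, U$)
  read 2, top U: go to p, push ε → (p, 321, $)
  read 3, top $: go to p, push U$ → (p, 21, U$)
  read 2, top U: go to r, push ε → (r, 1, $)
  read 1, top $: go to s, push U$ → (s, ε, U$)
All input consumed; M is in state s.

s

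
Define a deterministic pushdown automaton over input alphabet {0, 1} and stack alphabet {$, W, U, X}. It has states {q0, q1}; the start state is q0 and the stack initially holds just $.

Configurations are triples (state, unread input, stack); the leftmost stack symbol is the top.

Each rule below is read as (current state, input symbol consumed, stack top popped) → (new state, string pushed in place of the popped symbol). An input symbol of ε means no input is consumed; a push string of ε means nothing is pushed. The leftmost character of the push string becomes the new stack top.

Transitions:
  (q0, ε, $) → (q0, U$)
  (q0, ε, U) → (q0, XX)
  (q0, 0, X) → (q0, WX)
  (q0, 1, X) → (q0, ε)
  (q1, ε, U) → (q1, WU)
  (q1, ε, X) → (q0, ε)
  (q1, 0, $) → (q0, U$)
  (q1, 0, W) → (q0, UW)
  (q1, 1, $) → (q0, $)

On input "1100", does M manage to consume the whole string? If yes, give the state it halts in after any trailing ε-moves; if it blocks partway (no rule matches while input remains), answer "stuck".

(q0, 1100, $) ⊢ (q0, 1100, U$) ⊢ (q0, 1100, XX$) ⊢ (q0, 100, X$) ⊢ (q0, 00, $) ⊢ (q0, 00, U$) ⊢ (q0, 00, XX$) ⊢ (q0, 0, WXX$)
No transition for (q0, 0, top W); M blocks with input 0 remaining.

stuck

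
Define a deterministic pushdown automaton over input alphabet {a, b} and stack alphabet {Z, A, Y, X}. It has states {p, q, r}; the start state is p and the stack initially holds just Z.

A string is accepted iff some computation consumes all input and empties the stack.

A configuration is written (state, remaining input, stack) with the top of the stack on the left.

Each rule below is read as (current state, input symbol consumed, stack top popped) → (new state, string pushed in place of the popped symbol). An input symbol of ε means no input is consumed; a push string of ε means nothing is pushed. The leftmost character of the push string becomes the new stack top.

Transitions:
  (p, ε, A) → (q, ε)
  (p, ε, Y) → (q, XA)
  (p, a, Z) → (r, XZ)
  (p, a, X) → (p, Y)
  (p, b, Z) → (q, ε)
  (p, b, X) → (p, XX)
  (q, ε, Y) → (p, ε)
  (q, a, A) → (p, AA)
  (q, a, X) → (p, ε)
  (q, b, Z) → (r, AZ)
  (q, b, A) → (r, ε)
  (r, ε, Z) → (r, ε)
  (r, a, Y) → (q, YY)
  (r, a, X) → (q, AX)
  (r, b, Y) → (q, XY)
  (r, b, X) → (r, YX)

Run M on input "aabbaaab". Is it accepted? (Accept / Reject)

Accept

(p, aabbaaab, Z)
  read a, top Z: go to r, push XZ → (r, abbaaab, XZ)
  read a, top X: go to q, push AX → (q, bbaaab, AXZ)
  read b, top A: go to r, push ε → (r, baaab, XZ)
  read b, top X: go to r, push YX → (r, aaab, YXZ)
  read a, top Y: go to q, push YY → (q, aab, YYXZ)
  ε-move, top Y: go to p, push ε → (p, aab, YXZ)
  ε-move, top Y: go to q, push XA → (q, aab, XAXZ)
  read a, top X: go to p, push ε → (p, ab, AXZ)
  ε-move, top A: go to q, push ε → (q, ab, XZ)
  read a, top X: go to p, push ε → (p, b, Z)
  read b, top Z: go to q, push ε → (q, ε, ε)
All input consumed and the stack is empty.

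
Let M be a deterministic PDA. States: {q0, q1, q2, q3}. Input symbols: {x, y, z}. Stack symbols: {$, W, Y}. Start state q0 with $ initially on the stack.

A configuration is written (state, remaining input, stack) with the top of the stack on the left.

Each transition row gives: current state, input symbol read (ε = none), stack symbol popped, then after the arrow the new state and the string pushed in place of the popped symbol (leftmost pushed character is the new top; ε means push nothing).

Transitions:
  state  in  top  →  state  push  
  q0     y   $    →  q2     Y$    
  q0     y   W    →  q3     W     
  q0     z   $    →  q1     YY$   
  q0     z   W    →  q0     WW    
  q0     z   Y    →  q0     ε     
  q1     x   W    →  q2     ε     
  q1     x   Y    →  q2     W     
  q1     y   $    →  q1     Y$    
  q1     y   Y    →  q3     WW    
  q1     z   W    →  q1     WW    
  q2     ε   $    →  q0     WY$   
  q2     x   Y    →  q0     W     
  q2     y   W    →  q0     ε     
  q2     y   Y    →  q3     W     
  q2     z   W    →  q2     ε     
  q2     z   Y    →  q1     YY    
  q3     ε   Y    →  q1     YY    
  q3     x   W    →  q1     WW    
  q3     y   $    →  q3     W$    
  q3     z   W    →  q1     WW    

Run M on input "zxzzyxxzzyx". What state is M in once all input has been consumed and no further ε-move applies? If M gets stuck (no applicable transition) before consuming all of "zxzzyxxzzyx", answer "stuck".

(q0, zxzzyxxzzyx, $)
  read z, top $: go to q1, push YY$ → (q1, xzzyxxzzyx, YY$)
  read x, top Y: go to q2, push W → (q2, zzyxxzzyx, WY$)
  read z, top W: go to q2, push ε → (q2, zyxxzzyx, Y$)
  read z, top Y: go to q1, push YY → (q1, yxxzzyx, YY$)
  read y, top Y: go to q3, push WW → (q3, xxzzyx, WWY$)
  read x, top W: go to q1, push WW → (q1, xzzyx, WWWY$)
  read x, top W: go to q2, push ε → (q2, zzyx, WWY$)
  read z, top W: go to q2, push ε → (q2, zyx, WY$)
  read z, top W: go to q2, push ε → (q2, yx, Y$)
  read y, top Y: go to q3, push W → (q3, x, W$)
  read x, top W: go to q1, push WW → (q1, ε, WW$)
All input consumed; M is in state q1.

q1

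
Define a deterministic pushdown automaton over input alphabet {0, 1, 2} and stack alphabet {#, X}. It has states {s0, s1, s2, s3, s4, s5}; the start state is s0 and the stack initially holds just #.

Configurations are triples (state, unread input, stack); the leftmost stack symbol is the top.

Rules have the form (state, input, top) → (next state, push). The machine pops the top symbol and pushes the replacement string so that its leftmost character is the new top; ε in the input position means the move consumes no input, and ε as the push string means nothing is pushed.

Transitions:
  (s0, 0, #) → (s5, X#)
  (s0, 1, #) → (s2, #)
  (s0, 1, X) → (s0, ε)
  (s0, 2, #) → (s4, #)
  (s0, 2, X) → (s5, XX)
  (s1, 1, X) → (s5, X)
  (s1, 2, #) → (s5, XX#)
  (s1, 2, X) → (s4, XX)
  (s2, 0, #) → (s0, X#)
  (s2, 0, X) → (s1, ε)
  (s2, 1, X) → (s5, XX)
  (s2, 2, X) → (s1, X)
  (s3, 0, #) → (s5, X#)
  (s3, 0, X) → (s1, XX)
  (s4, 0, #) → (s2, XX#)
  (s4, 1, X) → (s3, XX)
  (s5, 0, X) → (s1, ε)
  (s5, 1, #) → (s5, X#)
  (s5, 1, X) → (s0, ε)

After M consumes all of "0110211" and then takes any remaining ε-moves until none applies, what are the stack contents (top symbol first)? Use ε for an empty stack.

#

(s0, 0110211, #)
  read 0, top #: go to s5, push X# → (s5, 110211, X#)
  read 1, top X: go to s0, push ε → (s0, 10211, #)
  read 1, top #: go to s2, push # → (s2, 0211, #)
  read 0, top #: go to s0, push X# → (s0, 211, X#)
  read 2, top X: go to s5, push XX → (s5, 11, XX#)
  read 1, top X: go to s0, push ε → (s0, 1, X#)
  read 1, top X: go to s0, push ε → (s0, ε, #)
All input consumed in state s0 with stack #.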